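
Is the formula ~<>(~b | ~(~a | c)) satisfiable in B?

Satisfiable

1. ~<>(~b | ~(~a | c)), 0
2. ~(~b | ~(~a | c)), 0
3. b, 0
4. ~a | c, 0
5. c, 0
Accessibility: 0R0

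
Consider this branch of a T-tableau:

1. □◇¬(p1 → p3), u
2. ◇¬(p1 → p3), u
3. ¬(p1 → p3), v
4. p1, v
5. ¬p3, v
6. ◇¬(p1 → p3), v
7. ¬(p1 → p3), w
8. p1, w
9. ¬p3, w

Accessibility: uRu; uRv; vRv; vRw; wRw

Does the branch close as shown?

Not closed

No atom appears with both signs at the same world.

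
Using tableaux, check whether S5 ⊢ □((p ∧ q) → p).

Yes, valid

Tableau for the negation ¬□((p ∧ q) → p):
1. ¬□((p ∧ q) → p), u
2. ¬((p ∧ q) → p), v   [¬□-rule on 1: fresh world v, uRv]
3. p ∧ q, v   [¬→-rule on 2]
4. ¬p, v   [¬→-rule on 2]
5. p, v   [∧-rule on 3]
6. q, v   [∧-rule on 3]
Accessibility: uRu, uRv, vRu, vRv
Branch closes: p and ¬p both at v.
Every branch of the negation's tableau closes; the branch above is one of them.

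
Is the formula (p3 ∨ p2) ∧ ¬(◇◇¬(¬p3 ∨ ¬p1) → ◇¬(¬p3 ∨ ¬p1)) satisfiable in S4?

1. (p3 ∨ p2) ∧ ¬(◇◇¬(¬p3 ∨ ¬p1) → ◇¬(¬p3 ∨ ¬p1)), w0
2. p3 ∨ p2, w0   [∧-rule on 1]
3. ¬(◇◇¬(¬p3 ∨ ¬p1) → ◇¬(¬p3 ∨ ¬p1)), w0   [∧-rule on 1]
4. ◇◇¬(¬p3 ∨ ¬p1), w0   [¬→-rule on 3]
5. ¬◇¬(¬p3 ∨ ¬p1), w0   [¬→-rule on 3]
6. ¬p3 ∨ ¬p1, w0   [¬◇-rule on 5 via w0Rw0]
7. p2, w0   [∨-rule on 2 (branches; this branch)]
8. ¬p1, w0   [∨-rule on 6 (branches; this branch)]
9. ◇¬(¬p3 ∨ ¬p1), w1   [◇-rule on 4: fresh world w1, w0Rw1]
10. ¬p3 ∨ ¬p1, w1   [¬◇-rule on 5 via w0Rw1]
11. ¬p1, w1   [∨-rule on 10 (branches; this branch)]
12. ¬(¬p3 ∨ ¬p1), w2   [◇-rule on 9: fresh world w2, w1Rw2]
13. p3, w2   [¬∨-rule on 12]
14. p1, w2   [¬∨-rule on 12]
15. ¬p3 ∨ ¬p1, w2   [¬◇-rule on 5 via w0Rw2]
16. ¬p1, w2   [∨-rule on 15 (branches; this branch)]
Accessibility: w0Rw0, w0Rw1, w0Rw2, w1Rw1, w1Rw2, w2Rw2
Branch closes: p1 and ¬p1 both at w2.
All branches of the tableau close; one closing branch shown above.

Unsatisfiable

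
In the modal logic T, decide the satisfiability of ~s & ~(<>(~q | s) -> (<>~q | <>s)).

No, unsatisfiable

1. ~s & ~(<>(~q | s) -> (<>~q | <>s)), u
2. ~s, u
3. ~(<>(~q | s) -> (<>~q | <>s)), u
4. <>(~q | s), u
5. ~(<>~q | <>s), u
6. ~<>~q, u
7. ~<>s, u
8. q, u
9. ~q | s, v
10. q, v
11. ~s, v
12. s, v
Accessibility: uRu, uRv, vRv
Branch closes: s and ~s both at v.
All branches of the tableau close; one closing branch shown above.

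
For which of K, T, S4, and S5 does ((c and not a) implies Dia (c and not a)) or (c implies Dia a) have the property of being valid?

T, S4, S5

T-tableau for the negation not (((c and not a) implies Dia (c and not a)) or (c implies Dia a)):
1. not (((c and not a) implies Dia (c and not a)) or (c implies Dia a)), 0
2. not ((c and not a) implies Dia (c and not a)), 0
3. not (c implies Dia a), 0
4. c and not a, 0
5. not Dia (c and not a), 0
6. c, 0
7. not Dia a, 0
8. not a, 0
9. not (c and not a), 0
10. a, 0
Accessibility: 0R0
Branch closes: a and not a both at 0.
Every branch closes (one shown): valid in T, hence also in S4, S5 (every theorem of T is a theorem of S4 and S5).
K-tableau for the negation not (((c and not a) implies Dia (c and not a)) or (c implies Dia a)):
1. not (((c and not a) implies Dia (c and not a)) or (c implies Dia a)), 0
2. not ((c and not a) implies Dia (c and not a)), 0
3. not (c implies Dia a), 0
4. c and not a, 0
5. not Dia (c and not a), 0
6. c, 0
7. not Dia a, 0
8. not a, 0
Complete open branch: countermodel on a K-frame, so not valid in K.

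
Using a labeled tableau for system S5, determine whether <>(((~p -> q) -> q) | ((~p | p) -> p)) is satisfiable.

Satisfiable (open branch found)

1. <>(((~p -> q) -> q) | ((~p | p) -> p)), w0
2. ((~p -> q) -> q) | ((~p | p) -> p), w1
3. (~p | p) -> p, w1
4. p, w1
Accessibility: w0Rw0, w0Rw1, w1Rw0, w1Rw1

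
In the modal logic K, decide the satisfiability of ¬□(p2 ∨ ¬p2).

No, unsatisfiable

1. ¬□(p2 ∨ ¬p2), u
2. ¬(p2 ∨ ¬p2), v
3. ¬p2, v
4. p2, v
Accessibility: uRv
Branch closes: p2 and ¬p2 both at v.
Every branch closes; the branch above is one of them.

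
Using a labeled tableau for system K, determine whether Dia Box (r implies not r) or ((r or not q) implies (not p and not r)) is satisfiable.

Yes, satisfiable

1. Dia Box (r implies not r) or ((r or not q) implies (not p and not r)), 0
2. (r or not q) implies (not p and not r), 0
3. not p and not r, 0
4. not p, 0
5. not r, 0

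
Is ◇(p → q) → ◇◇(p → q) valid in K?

Not valid

Tableau for the negation ¬(◇(p → q) → ◇◇(p → q)):
1. ¬(◇(p → q) → ◇◇(p → q)), w0
2. ◇(p → q), w0   [¬→-rule on 1]
3. ¬◇◇(p → q), w0   [¬→-rule on 1]
4. p → q, w1   [◇-rule on 2: fresh world w1, w0Rw1]
5. ¬◇(p → q), w1   [¬◇-rule on 3 via w0Rw1]
6. q, w1   [→-rule on 4 (branches; this branch)]
Accessibility: w0Rw1
The negation has an open branch (countermodel exists).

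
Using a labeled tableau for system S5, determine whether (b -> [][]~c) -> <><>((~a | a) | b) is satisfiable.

1. (b -> [][]~c) -> <><>((~a | a) | b), 0
2. <><>((~a | a) | b), 0
3. <>((~a | a) | b), 1
4. (~a | a) | b, 2
5. b, 2
Accessibility: 0R0, 0R1, 0R2, 1R0, 1R1, 1R2, 2R0, 2R1, 2R2

Yes, satisfiable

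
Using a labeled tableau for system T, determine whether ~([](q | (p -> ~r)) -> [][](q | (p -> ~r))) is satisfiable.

1. ~([](q | (p -> ~r)) -> [][](q | (p -> ~r))), u
2. [](q | (p -> ~r)), u
3. ~[][](q | (p -> ~r)), u
4. q | (p -> ~r), u
5. p -> ~r, u
6. ~r, u
7. ~[](q | (p -> ~r)), v
8. q | (p -> ~r), v
9. p -> ~r, v
10. ~r, v
11. ~(q | (p -> ~r)), w
12. ~q, w
13. ~(p -> ~r), w
14. p, w
15. r, w
Accessibility: uRu, uRv, vRv, vRw, wRw

Yes, satisfiable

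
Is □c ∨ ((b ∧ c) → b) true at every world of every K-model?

Tableau for the negation ¬(□c ∨ ((b ∧ c) → b)):
1. ¬(□c ∨ ((b ∧ c) → b)), w0
2. ¬□c, w0
3. ¬((b ∧ c) → b), w0
4. b ∧ c, w0
5. ¬b, w0
6. b, w0
7. c, w0
Branch closes: b and ¬b both at w0.
Every branch of the negation's tableau closes; the branch above is one of them.

Yes, valid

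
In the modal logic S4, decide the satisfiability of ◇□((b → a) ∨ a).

Satisfiable

1. ◇□((b → a) ∨ a), w0
2. □((b → a) ∨ a), w1
3. (b → a) ∨ a, w1
4. a, w1
Accessibility: w0Rw0, w0Rw1, w1Rw1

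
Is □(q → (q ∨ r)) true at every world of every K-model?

Yes, valid

Tableau for the negation ¬□(q → (q ∨ r)):
1. ¬□(q → (q ∨ r)), w0
2. ¬(q → (q ∨ r)), w1   [¬□-rule on 1: fresh world w1, w0Rw1]
3. q, w1   [¬→-rule on 2]
4. ¬(q ∨ r), w1   [¬→-rule on 2]
5. ¬q, w1   [¬∨-rule on 4]
6. ¬r, w1   [¬∨-rule on 4]
Accessibility: w0Rw1
Branch closes: q and ¬q both at w1.
All branches of the negation close; one closing branch shown above.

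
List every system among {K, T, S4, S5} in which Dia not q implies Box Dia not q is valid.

S5-tableau for the negation not (Dia not q implies Box Dia not q):
1. not (Dia not q implies Box Dia not q), w0
2. Dia not q, w0   [neg-implies-rule on 1]
3. not Box Dia not q, w0   [neg-implies-rule on 1]
4. not q, w1   [Dia-rule on 2: fresh world w1, w0Rw1]
5. not Dia not q, w2   [neg-Box-rule on 3: fresh world w2, w0Rw2]
6. q, w0   [neg-Dia-rule on 5 via w2Rw0]
7. q, w1   [neg-Dia-rule on 5 via w2Rw1]
Accessibility: w0Rw0, w0Rw1, w0Rw2, w1Rw0, w1Rw1, w1Rw2, w2Rw0, w2Rw1, w2Rw2
Branch closes: q and not q both at w1.
Every branch closes (one shown): valid in S5.
S4-tableau for the negation not (Dia not q implies Box Dia not q):
1. not (Dia not q implies Box Dia not q), w0
2. Dia not q, w0   [neg-implies-rule on 1]
3. not Box Dia not q, w0   [neg-implies-rule on 1]
4. not q, w1   [Dia-rule on 2: fresh world w1, w0Rw1]
5. not Dia not q, w2   [neg-Box-rule on 3: fresh world w2, w0Rw2]
6. q, w2   [neg-Dia-rule on 5 via w2Rw2]
Accessibility: w0Rw0, w0Rw1, w0Rw2, w1Rw1, w2Rw2
Complete open branch: countermodel on an S4-frame, so not valid in S4, nor in K, T (the same frame is also a K-frame and a T-frame).

S5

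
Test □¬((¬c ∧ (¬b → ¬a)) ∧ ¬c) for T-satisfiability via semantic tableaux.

Satisfiable

1. □¬((¬c ∧ (¬b → ¬a)) ∧ ¬c), w0
2. ¬((¬c ∧ (¬b → ¬a)) ∧ ¬c), w0
3. c, w0
Accessibility: w0Rw0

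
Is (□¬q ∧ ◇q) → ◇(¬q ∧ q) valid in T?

Valid

Tableau for the negation ¬((□¬q ∧ ◇q) → ◇(¬q ∧ q)):
1. ¬((□¬q ∧ ◇q) → ◇(¬q ∧ q)), 0
2. □¬q ∧ ◇q, 0
3. ¬◇(¬q ∧ q), 0
4. □¬q, 0
5. ◇q, 0
6. ¬(¬q ∧ q), 0
7. ¬q, 0
8. q, 1
9. ¬(¬q ∧ q), 1
10. ¬q, 1
Accessibility: 0R0, 0R1, 1R1
Branch closes: q and ¬q both at 1.
Every branch of the negation's tableau closes; the branch above is one of them.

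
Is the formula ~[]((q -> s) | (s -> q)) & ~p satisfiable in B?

1. ~[]((q -> s) | (s -> q)) & ~p, w0
2. ~[]((q -> s) | (s -> q)), w0   [&-rule on 1]
3. ~p, w0   [&-rule on 1]
4. ~((q -> s) | (s -> q)), w1   [~[]-rule on 2: fresh world w1, w0Rw1]
5. ~(q -> s), w1   [~|-rule on 4]
6. ~(s -> q), w1   [~|-rule on 4]
7. q, w1   [~->-rule on 5]
8. ~s, w1   [~->-rule on 5]
9. s, w1   [~->-rule on 6]
10. ~q, w1   [~->-rule on 6]
Accessibility: w0Rw0, w0Rw1, w1Rw0, w1Rw1
Branch closes: s and ~s both at w1.
Every branch closes; the branch above is one of them.

Unsatisfiable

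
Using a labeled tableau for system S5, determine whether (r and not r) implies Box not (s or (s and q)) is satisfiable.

Yes, satisfiable

1. (r and not r) implies Box not (s or (s and q)), w0
2. Box not (s or (s and q)), w0
3. not (s or (s and q)), w0
4. not s, w0
5. not (s and q), w0
6. not q, w0
Accessibility: w0Rw0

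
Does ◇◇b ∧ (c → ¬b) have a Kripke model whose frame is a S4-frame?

1. ◇◇b ∧ (c → ¬b), w0
2. ◇◇b, w0
3. c → ¬b, w0
4. ¬b, w0
5. ◇b, w1
6. b, w2
Accessibility: w0Rw0, w0Rw1, w0Rw2, w1Rw1, w1Rw2, w2Rw2

Satisfiable (open branch found)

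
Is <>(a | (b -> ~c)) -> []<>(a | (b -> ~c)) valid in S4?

Invalid (countermodel exists)

Tableau for the negation ~(<>(a | (b -> ~c)) -> []<>(a | (b -> ~c))):
1. ~(<>(a | (b -> ~c)) -> []<>(a | (b -> ~c))), w0
2. <>(a | (b -> ~c)), w0
3. ~[]<>(a | (b -> ~c)), w0
4. a | (b -> ~c), w1
5. b -> ~c, w1
6. ~c, w1
7. ~<>(a | (b -> ~c)), w2
8. ~(a | (b -> ~c)), w2
9. ~a, w2
10. ~(b -> ~c), w2
11. b, w2
12. c, w2
Accessibility: w0Rw0, w0Rw1, w0Rw2, w1Rw1, w2Rw2
The negation has an open branch (countermodel exists).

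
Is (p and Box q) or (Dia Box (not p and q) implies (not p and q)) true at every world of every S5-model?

Tableau for the negation not ((p and Box q) or (Dia Box (not p and q) implies (not p and q))):
1. not ((p and Box q) or (Dia Box (not p and q) implies (not p and q))), u
2. not (p and Box q), u   [neg-or-rule on 1]
3. not (Dia Box (not p and q) implies (not p and q)), u   [neg-or-rule on 1]
4. Dia Box (not p and q), u   [neg-implies-rule on 3]
5. not (not p and q), u   [neg-implies-rule on 3]
6. not Box q, u   [neg-and-rule on 2 (branches; this branch)]
7. not q, u   [neg-and-rule on 5 (branches; this branch)]
8. Box (not p and q), v   [Dia-rule on 4: fresh world v, uRv]
9. not p and q, u   [Box-rule on 8 via vRu]
10. not p, u   [and-rule on 9]
11. q, u   [and-rule on 9]
Accessibility: uRu, uRv, vRu, vRv
Branch closes: q and not q both at u.
Every branch of the negation's tableau closes; the branch above is one of them.

Valid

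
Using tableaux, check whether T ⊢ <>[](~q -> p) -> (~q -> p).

Tableau for the negation ~(<>[](~q -> p) -> (~q -> p)):
1. ~(<>[](~q -> p) -> (~q -> p)), 0
2. <>[](~q -> p), 0
3. ~(~q -> p), 0
4. ~q, 0
5. ~p, 0
6. [](~q -> p), 1
7. ~q -> p, 1
8. p, 1
Accessibility: 0R0, 0R1, 1R1
The negation has an open branch (countermodel exists).

Invalid (countermodel exists)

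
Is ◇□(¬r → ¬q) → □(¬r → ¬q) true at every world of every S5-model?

Yes, valid

Tableau for the negation ¬(◇□(¬r → ¬q) → □(¬r → ¬q)):
1. ¬(◇□(¬r → ¬q) → □(¬r → ¬q)), 0
2. ◇□(¬r → ¬q), 0   [¬→-rule on 1]
3. ¬□(¬r → ¬q), 0   [¬→-rule on 1]
4. □(¬r → ¬q), 1   [◇-rule on 2: fresh world 1, 0R1]
5. ¬r → ¬q, 0   [□-rule on 4 via 1R0]
6. ¬r → ¬q, 1   [□-rule on 4 via 1R1]
7. ¬q, 0   [→-rule on 5 (branches; this branch)]
8. ¬q, 1   [→-rule on 6 (branches; this branch)]
9. ¬(¬r → ¬q), 2   [¬□-rule on 3: fresh world 2, 0R2]
10. ¬r, 2   [¬→-rule on 9]
11. q, 2   [¬→-rule on 9]
12. ¬r → ¬q, 2   [□-rule on 4 via 1R2]
13. ¬q, 2   [→-rule on 12 (branches; this branch)]
Accessibility: 0R0, 0R1, 0R2, 1R0, 1R1, 1R2, 2R0, 2R1, 2R2
Branch closes: q and ¬q both at 2.
All branches of the negation close; one closing branch shown above.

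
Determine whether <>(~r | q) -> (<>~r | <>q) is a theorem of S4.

Valid

Tableau for the negation ~(<>(~r | q) -> (<>~r | <>q)):
1. ~(<>(~r | q) -> (<>~r | <>q)), u
2. <>(~r | q), u
3. ~(<>~r | <>q), u
4. ~<>~r, u
5. ~<>q, u
6. r, u
7. ~q, u
8. ~r | q, v
9. r, v
10. ~q, v
11. q, v
Accessibility: uRu, uRv, vRv
Branch closes: q and ~q both at v.
All branches of the negation close; one closing branch shown above.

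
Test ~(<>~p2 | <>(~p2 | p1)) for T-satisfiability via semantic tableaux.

1. ~(<>~p2 | <>(~p2 | p1)), u
2. ~<>~p2, u
3. ~<>(~p2 | p1), u
4. p2, u
5. ~(~p2 | p1), u
6. ~p1, u
Accessibility: uRu

Satisfiable (open branch found)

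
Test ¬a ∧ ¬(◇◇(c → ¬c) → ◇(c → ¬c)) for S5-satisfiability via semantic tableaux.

Unsatisfiable

1. ¬a ∧ ¬(◇◇(c → ¬c) → ◇(c → ¬c)), w0
2. ¬a, w0   [∧-rule on 1]
3. ¬(◇◇(c → ¬c) → ◇(c → ¬c)), w0   [∧-rule on 1]
4. ◇◇(c → ¬c), w0   [¬→-rule on 3]
5. ¬◇(c → ¬c), w0   [¬→-rule on 3]
6. ¬(c → ¬c), w0   [¬◇-rule on 5 via w0Rw0]
7. c, w0   [¬→-rule on 6]
8. ◇(c → ¬c), w1   [◇-rule on 4: fresh world w1, w0Rw1]
9. ¬(c → ¬c), w1   [¬◇-rule on 5 via w0Rw1]
10. c, w1   [¬→-rule on 9]
11. c → ¬c, w2   [◇-rule on 8: fresh world w2, w1Rw2]
12. ¬(c → ¬c), w2   [¬◇-rule on 5 via w0Rw2]
13. c, w2   [¬→-rule on 12]
14. ¬c, w2   [→-rule on 11 (branches; this branch)]
Accessibility: w0Rw0, w0Rw1, w0Rw2, w1Rw0, w1Rw1, w1Rw2, w2Rw0, w2Rw1, w2Rw2
Branch closes: c and ¬c both at w2.
All branches of the tableau close; one closing branch shown above.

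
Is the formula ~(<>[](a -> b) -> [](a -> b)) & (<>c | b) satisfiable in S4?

1. ~(<>[](a -> b) -> [](a -> b)) & (<>c | b), 0
2. ~(<>[](a -> b) -> [](a -> b)), 0
3. <>c | b, 0
4. <>[](a -> b), 0
5. ~[](a -> b), 0
6. b, 0
7. [](a -> b), 1
8. a -> b, 1
9. b, 1
10. ~(a -> b), 2
11. a, 2
12. ~b, 2
Accessibility: 0R0, 0R1, 0R2, 1R1, 2R2

Yes, satisfiable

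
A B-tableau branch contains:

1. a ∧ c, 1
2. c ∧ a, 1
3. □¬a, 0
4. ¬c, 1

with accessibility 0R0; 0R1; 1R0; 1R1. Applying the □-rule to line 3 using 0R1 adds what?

¬a, 1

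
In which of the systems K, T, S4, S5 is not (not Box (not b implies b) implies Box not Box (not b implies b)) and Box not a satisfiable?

S5-tableau for the formula:
1. not (not Box (not b implies b) implies Box not Box (not b implies b)) and Box not a, 0
2. not (not Box (not b implies b) implies Box not Box (not b implies b)), 0
3. Box not a, 0
4. not Box (not b implies b), 0
5. not Box not Box (not b implies b), 0
6. not a, 0
7. not (not b implies b), 1
8. not b, 1
9. not a, 1
10. Box (not b implies b), 2
11. not a, 2
12. not b implies b, 0
13. not b implies b, 1
14. not b implies b, 2
15. b, 0
16. b, 1
Accessibility: 0R0, 0R1, 0R2, 1R0, 1R1, 1R2, 2R0, 2R1, 2R2
Branch closes: b and not b both at 1.
Every branch closes (one shown): unsatisfiable in S5.
S4-tableau for the formula:
1. not (not Box (not b implies b) implies Box not Box (not b implies b)) and Box not a, 0
2. not (not Box (not b implies b) implies Box not Box (not b implies b)), 0
3. Box not a, 0
4. not Box (not b implies b), 0
5. not Box not Box (not b implies b), 0
6. not a, 0
7. not (not b implies b), 1
8. not b, 1
9. not a, 1
10. Box (not b implies b), 2
11. not a, 2
12. not b implies b, 2
13. b, 2
Accessibility: 0R0, 0R1, 0R2, 1R1, 2R2
Complete open branch: satisfiable in S4, hence also in K, T (this S4-model is also a K-model and a T-model).

K, T, S4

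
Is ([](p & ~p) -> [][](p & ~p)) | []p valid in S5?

Tableau for the negation ~(([](p & ~p) -> [][](p & ~p)) | []p):
1. ~(([](p & ~p) -> [][](p & ~p)) | []p), w0
2. ~([](p & ~p) -> [][](p & ~p)), w0
3. ~[]p, w0
4. [](p & ~p), w0
5. ~[][](p & ~p), w0
6. p & ~p, w0
7. p, w0
8. ~p, w0
Accessibility: w0Rw0
Branch closes: p and ~p both at w0.
Every branch of the negation's tableau closes; the branch above is one of them.

Yes, valid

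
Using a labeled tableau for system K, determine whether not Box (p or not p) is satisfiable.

Unsatisfiable (every branch closes)

1. not Box (p or not p), w0
2. not (p or not p), w1
3. not p, w1
4. p, w1
Accessibility: w0Rw1
Branch closes: p and not p both at w1.
Every branch closes; the branch above is one of them.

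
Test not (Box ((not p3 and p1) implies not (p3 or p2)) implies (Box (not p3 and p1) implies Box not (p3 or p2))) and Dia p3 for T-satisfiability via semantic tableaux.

Unsatisfiable

1. not (Box ((not p3 and p1) implies not (p3 or p2)) implies (Box (not p3 and p1) implies Box not (p3 or p2))) and Dia p3, w0
2. not (Box ((not p3 and p1) implies not (p3 or p2)) implies (Box (not p3 and p1) implies Box not (p3 or p2))), w0
3. Dia p3, w0
4. Box ((not p3 and p1) implies not (p3 or p2)), w0
5. not (Box (not p3 and p1) implies Box not (p3 or p2)), w0
6. Box (not p3 and p1), w0
7. not Box not (p3 or p2), w0
8. (not p3 and p1) implies not (p3 or p2), w0
9. not p3 and p1, w0
10. not p3, w0
11. p1, w0
12. not (p3 or p2), w0
13. not p2, w0
14. p3, w1
15. (not p3 and p1) implies not (p3 or p2), w1
16. not p3 and p1, w1
17. not p3, w1
18. p1, w1
Accessibility: w0Rw0, w0Rw1, w1Rw1
Branch closes: p3 and not p3 both at w1.
All branches of the tableau close; one closing branch shown above.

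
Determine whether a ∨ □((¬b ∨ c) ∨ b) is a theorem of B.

Tableau for the negation ¬(a ∨ □((¬b ∨ c) ∨ b)):
1. ¬(a ∨ □((¬b ∨ c) ∨ b)), 0
2. ¬a, 0   [¬∨-rule on 1]
3. ¬□((¬b ∨ c) ∨ b), 0   [¬∨-rule on 1]
4. ¬((¬b ∨ c) ∨ b), 1   [¬□-rule on 3: fresh world 1, 0R1]
5. ¬(¬b ∨ c), 1   [¬∨-rule on 4]
6. ¬b, 1   [¬∨-rule on 4]
7. b, 1   [¬∨-rule on 5]
8. ¬c, 1   [¬∨-rule on 5]
Accessibility: 0R0, 0R1, 1R0, 1R1
Branch closes: b and ¬b both at 1.
Every branch of the negation's tableau closes; the branch above is one of them.

Valid in B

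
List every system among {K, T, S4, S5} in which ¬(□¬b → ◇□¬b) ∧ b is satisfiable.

K

T-tableau for the formula:
1. ¬(□¬b → ◇□¬b) ∧ b, w0
2. ¬(□¬b → ◇□¬b), w0
3. b, w0
4. □¬b, w0
5. ¬◇□¬b, w0
6. ¬b, w0
Accessibility: w0Rw0
Branch closes: b and ¬b both at w0.
Every branch closes (one shown): unsatisfiable in T, hence also in S4, S5 (every S4/S5-frame is a T-frame).
K-tableau for the formula:
1. ¬(□¬b → ◇□¬b) ∧ b, w0
2. ¬(□¬b → ◇□¬b), w0
3. b, w0
4. □¬b, w0
5. ¬◇□¬b, w0
Complete open branch: satisfiable in K.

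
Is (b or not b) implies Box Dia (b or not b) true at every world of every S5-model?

Tableau for the negation not ((b or not b) implies Box Dia (b or not b)):
1. not ((b or not b) implies Box Dia (b or not b)), w0
2. b or not b, w0
3. not Box Dia (b or not b), w0
4. not b, w0
5. not Dia (b or not b), w1
6. not (b or not b), w0
7. b, w0
Accessibility: w0Rw0, w0Rw1, w1Rw0, w1Rw1
Branch closes: b and not b both at w0.
Every branch of the negation's tableau closes; the branch above is one of them.

Valid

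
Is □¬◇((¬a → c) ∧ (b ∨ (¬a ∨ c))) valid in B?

Tableau for the negation ¬□¬◇((¬a → c) ∧ (b ∨ (¬a ∨ c))):
1. ¬□¬◇((¬a → c) ∧ (b ∨ (¬a ∨ c))), w0
2. ◇((¬a → c) ∧ (b ∨ (¬a ∨ c))), w1
3. (¬a → c) ∧ (b ∨ (¬a ∨ c)), w2
4. ¬a → c, w2
5. b ∨ (¬a ∨ c), w2
6. c, w2
7. ¬a ∨ c, w2
Accessibility: w0Rw0, w0Rw1, w1Rw0, w1Rw1, w1Rw2, w2Rw1, w2Rw2
The negation has an open branch (countermodel exists).

Not valid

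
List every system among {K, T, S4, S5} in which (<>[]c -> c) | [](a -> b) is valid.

S5

S4-tableau for the negation ~((<>[]c -> c) | [](a -> b)):
1. ~((<>[]c -> c) | [](a -> b)), u
2. ~(<>[]c -> c), u
3. ~[](a -> b), u
4. <>[]c, u
5. ~c, u
6. ~(a -> b), v
7. a, v
8. ~b, v
9. []c, w
10. c, w
Accessibility: uRu, uRv, uRw, vRv, wRw
Complete open branch: countermodel on an S4-frame, so not valid in S4, nor in K, T (the same frame is also a K-frame and a T-frame).
S5-tableau for the negation ~((<>[]c -> c) | [](a -> b)):
1. ~((<>[]c -> c) | [](a -> b)), u
2. ~(<>[]c -> c), u
3. ~[](a -> b), u
4. <>[]c, u
5. ~c, u
6. ~(a -> b), v
7. a, v
8. ~b, v
9. []c, w
10. c, u
Accessibility: uRu, uRv, uRw, vRu, vRv, vRw, wRu, wRv, wRw
Branch closes: c and ~c both at u.
Every branch closes (one shown): valid in S5.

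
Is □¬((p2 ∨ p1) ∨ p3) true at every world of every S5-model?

Not valid

Tableau for the negation ¬□¬((p2 ∨ p1) ∨ p3):
1. ¬□¬((p2 ∨ p1) ∨ p3), u
2. (p2 ∨ p1) ∨ p3, v
3. p3, v
Accessibility: uRu, uRv, vRu, vRv
The negation has an open branch (countermodel exists).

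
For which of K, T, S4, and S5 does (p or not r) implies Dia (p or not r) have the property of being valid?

T, S4, S5

K-tableau for the negation not ((p or not r) implies Dia (p or not r)):
1. not ((p or not r) implies Dia (p or not r)), 0
2. p or not r, 0
3. not Dia (p or not r), 0
4. not r, 0
Complete open branch: countermodel on a K-frame, so not valid in K.
T-tableau for the negation not ((p or not r) implies Dia (p or not r)):
1. not ((p or not r) implies Dia (p or not r)), 0
2. p or not r, 0
3. not Dia (p or not r), 0
4. not (p or not r), 0
5. not p, 0
6. r, 0
7. not r, 0
Accessibility: 0R0
Branch closes: r and not r both at 0.
Every branch closes (one shown): valid in T, hence also in S4, S5 (every theorem of T is a theorem of S4 and S5).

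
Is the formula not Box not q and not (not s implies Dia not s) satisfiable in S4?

Unsatisfiable (every branch closes)

1. not Box not q and not (not s implies Dia not s), 0
2. not Box not q, 0   [and-rule on 1]
3. not (not s implies Dia not s), 0   [and-rule on 1]
4. not s, 0   [neg-implies-rule on 3]
5. not Dia not s, 0   [neg-implies-rule on 3]
6. s, 0   [neg-Dia-rule on 5 via 0R0]
Accessibility: 0R0
Branch closes: s and not s both at 0.
(One branch shown.) All branches close.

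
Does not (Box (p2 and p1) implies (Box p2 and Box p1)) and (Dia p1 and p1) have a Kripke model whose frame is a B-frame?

1. not (Box (p2 and p1) implies (Box p2 and Box p1)) and (Dia p1 and p1), 0
2. not (Box (p2 and p1) implies (Box p2 and Box p1)), 0   [and-rule on 1]
3. Dia p1 and p1, 0   [and-rule on 1]
4. Box (p2 and p1), 0   [neg-implies-rule on 2]
5. not (Box p2 and Box p1), 0   [neg-implies-rule on 2]
6. Dia p1, 0   [and-rule on 3]
7. p1, 0   [and-rule on 3]
8. p2 and p1, 0   [Box-rule on 4 via 0R0]
9. p2, 0   [and-rule on 8]
10. not Box p1, 0   [neg-and-rule on 5 (branches; this branch)]
11. p1, 1   [Dia-rule on 6: fresh world 1, 0R1]
12. p2 and p1, 1   [Box-rule on 4 via 0R1]
13. p2, 1   [and-rule on 12]
14. not p1, 2   [neg-Box-rule on 10: fresh world 2, 0R2]
15. p2 and p1, 2   [Box-rule on 4 via 0R2]
16. p2, 2   [and-rule on 15]
17. p1, 2   [and-rule on 15]
Accessibility: 0R0, 0R1, 0R2, 1R0, 1R1, 2R0, 2R2
Branch closes: p1 and not p1 both at 2.
All branches of the tableau close; one closing branch shown above.

No, unsatisfiable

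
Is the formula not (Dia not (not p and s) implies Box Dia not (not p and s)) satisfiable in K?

Satisfiable

1. not (Dia not (not p and s) implies Box Dia not (not p and s)), w0
2. Dia not (not p and s), w0   [neg-implies-rule on 1]
3. not Box Dia not (not p and s), w0   [neg-implies-rule on 1]
4. not (not p and s), w1   [Dia-rule on 2: fresh world w1, w0Rw1]
5. not s, w1   [neg-and-rule on 4 (branches; this branch)]
6. not Dia not (not p and s), w2   [neg-Box-rule on 3: fresh world w2, w0Rw2]
Accessibility: w0Rw1, w0Rw2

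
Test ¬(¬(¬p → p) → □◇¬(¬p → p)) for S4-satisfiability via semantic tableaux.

1. ¬(¬(¬p → p) → □◇¬(¬p → p)), u
2. ¬(¬p → p), u   [¬→-rule on 1]
3. ¬□◇¬(¬p → p), u   [¬→-rule on 1]
4. ¬p, u   [¬→-rule on 2]
5. ¬◇¬(¬p → p), v   [¬□-rule on 3: fresh world v, uRv]
6. ¬p → p, v   [¬◇-rule on 5 via vRv]
7. p, v   [→-rule on 6 (branches; this branch)]
Accessibility: uRu, uRv, vRv

Satisfiable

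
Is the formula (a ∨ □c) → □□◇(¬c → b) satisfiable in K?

Satisfiable (open branch found)

1. (a ∨ □c) → □□◇(¬c → b), w0
2. □□◇(¬c → b), w0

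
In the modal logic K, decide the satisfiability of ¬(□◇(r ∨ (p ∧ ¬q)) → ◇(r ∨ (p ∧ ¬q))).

1. ¬(□◇(r ∨ (p ∧ ¬q)) → ◇(r ∨ (p ∧ ¬q))), 0
2. □◇(r ∨ (p ∧ ¬q)), 0
3. ¬◇(r ∨ (p ∧ ¬q)), 0

Yes, satisfiable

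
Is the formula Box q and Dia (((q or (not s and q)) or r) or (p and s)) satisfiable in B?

Satisfiable

1. Box q and Dia (((q or (not s and q)) or r) or (p and s)), 0
2. Box q, 0
3. Dia (((q or (not s and q)) or r) or (p and s)), 0
4. q, 0
5. ((q or (not s and q)) or r) or (p and s), 1
6. q, 1
7. p and s, 1
8. p, 1
9. s, 1
Accessibility: 0R0, 0R1, 1R0, 1R1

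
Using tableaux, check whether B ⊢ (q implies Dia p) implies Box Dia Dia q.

Invalid (countermodel exists)

Tableau for the negation not ((q implies Dia p) implies Box Dia Dia q):
1. not ((q implies Dia p) implies Box Dia Dia q), w0
2. q implies Dia p, w0
3. not Box Dia Dia q, w0
4. Dia p, w0
5. not Dia Dia q, w1
6. not Dia q, w0
7. not Dia q, w1
8. not q, w0
9. not q, w1
10. p, w2
11. not q, w2
Accessibility: w0Rw0, w0Rw1, w0Rw2, w1Rw0, w1Rw1, w2Rw0, w2Rw2
The negation has an open branch (countermodel exists).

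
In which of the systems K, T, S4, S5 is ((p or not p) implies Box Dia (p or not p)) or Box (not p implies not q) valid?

T, S4, S5

K-tableau for the negation not (((p or not p) implies Box Dia (p or not p)) or Box (not p implies not q)):
1. not (((p or not p) implies Box Dia (p or not p)) or Box (not p implies not q)), u
2. not ((p or not p) implies Box Dia (p or not p)), u   [neg-or-rule on 1]
3. not Box (not p implies not q), u   [neg-or-rule on 1]
4. p or not p, u   [neg-implies-rule on 2]
5. not Box Dia (p or not p), u   [neg-implies-rule on 2]
6. not p, u   [or-rule on 4 (branches; this branch)]
7. not (not p implies not q), v   [neg-Box-rule on 3: fresh world v, uRv]
8. not p, v   [neg-implies-rule on 7]
9. q, v   [neg-implies-rule on 7]
10. not Dia (p or not p), w   [neg-Box-rule on 5: fresh world w, uRw]
Accessibility: uRv, uRw
Complete open branch: countermodel on a K-frame, so not valid in K.
T-tableau for the negation not (((p or not p) implies Box Dia (p or not p)) or Box (not p implies not q)):
1. not (((p or not p) implies Box Dia (p or not p)) or Box (not p implies not q)), u
2. not ((p or not p) implies Box Dia (p or not p)), u   [neg-or-rule on 1]
3. not Box (not p implies not q), u   [neg-or-rule on 1]
4. p or not p, u   [neg-implies-rule on 2]
5. not Box Dia (p or not p), u   [neg-implies-rule on 2]
6. not p, u   [or-rule on 4 (branches; this branch)]
7. not (not p implies not q), v   [neg-Box-rule on 3: fresh world v, uRv]
8. not p, v   [neg-implies-rule on 7]
9. q, v   [neg-implies-rule on 7]
10. not Dia (p or not p), w   [neg-Box-rule on 5: fresh world w, uRw]
11. not (p or not p), w   [neg-Dia-rule on 10 via wRw]
12. not p, w   [neg-or-rule on 11]
13. p, w   [neg-or-rule on 11]
Accessibility: uRu, uRv, uRw, vRv, wRw
Branch closes: p and not p both at w.
Every branch closes (one shown): valid in T, hence also in S4, S5 (every theorem of T is a theorem of S4 and S5).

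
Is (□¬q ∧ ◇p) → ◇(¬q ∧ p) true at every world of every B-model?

Tableau for the negation ¬((□¬q ∧ ◇p) → ◇(¬q ∧ p)):
1. ¬((□¬q ∧ ◇p) → ◇(¬q ∧ p)), w0
2. □¬q ∧ ◇p, w0
3. ¬◇(¬q ∧ p), w0
4. □¬q, w0
5. ◇p, w0
6. ¬(¬q ∧ p), w0
7. ¬q, w0
8. ¬p, w0
9. p, w1
10. ¬(¬q ∧ p), w1
11. ¬q, w1
12. ¬p, w1
Accessibility: w0Rw0, w0Rw1, w1Rw0, w1Rw1
Branch closes: p and ¬p both at w1.
All branches of the negation close; one closing branch shown above.

Valid in B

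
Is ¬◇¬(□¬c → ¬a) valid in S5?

Tableau for the negation ◇¬(□¬c → ¬a):
1. ◇¬(□¬c → ¬a), u
2. ¬(□¬c → ¬a), v
3. □¬c, v
4. a, v
5. ¬c, u
6. ¬c, v
Accessibility: uRu, uRv, vRu, vRv
The negation has an open branch (countermodel exists).

Not valid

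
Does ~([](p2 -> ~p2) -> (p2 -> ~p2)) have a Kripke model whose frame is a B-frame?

No, unsatisfiable

1. ~([](p2 -> ~p2) -> (p2 -> ~p2)), u
2. [](p2 -> ~p2), u   [~->-rule on 1]
3. ~(p2 -> ~p2), u   [~->-rule on 1]
4. p2, u   [~->-rule on 3]
5. p2 -> ~p2, u   [[]-rule on 2 via uRu]
6. ~p2, u   [->-rule on 5 (branches; this branch)]
Accessibility: uRu
Branch closes: p2 and ~p2 both at u.
Every branch closes; the branch above is one of them.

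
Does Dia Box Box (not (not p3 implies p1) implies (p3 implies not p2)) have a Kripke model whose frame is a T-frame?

Yes, satisfiable

1. Dia Box Box (not (not p3 implies p1) implies (p3 implies not p2)), w0
2. Box Box (not (not p3 implies p1) implies (p3 implies not p2)), w1
3. Box (not (not p3 implies p1) implies (p3 implies not p2)), w1
4. not (not p3 implies p1) implies (p3 implies not p2), w1
5. p3 implies not p2, w1
6. not p2, w1
Accessibility: w0Rw0, w0Rw1, w1Rw1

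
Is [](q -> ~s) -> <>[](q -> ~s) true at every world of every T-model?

Tableau for the negation ~([](q -> ~s) -> <>[](q -> ~s)):
1. ~([](q -> ~s) -> <>[](q -> ~s)), 0
2. [](q -> ~s), 0   [~->-rule on 1]
3. ~<>[](q -> ~s), 0   [~->-rule on 1]
4. q -> ~s, 0   [[]-rule on 2 via 0R0]
5. ~[](q -> ~s), 0   [~<>-rule on 3 via 0R0]
6. ~s, 0   [->-rule on 4 (branches; this branch)]
7. ~(q -> ~s), 1   [~[]-rule on 5: fresh world 1, 0R1]
8. q, 1   [~->-rule on 7]
9. s, 1   [~->-rule on 7]
10. q -> ~s, 1   [[]-rule on 2 via 0R1]
11. ~[](q -> ~s), 1   [~<>-rule on 3 via 0R1]
12. ~s, 1   [->-rule on 10 (branches; this branch)]
Accessibility: 0R0, 0R1, 1R1
Branch closes: s and ~s both at 1.
Every branch of the negation's tableau closes; the branch above is one of them.

Yes, valid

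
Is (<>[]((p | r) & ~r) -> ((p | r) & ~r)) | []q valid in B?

Yes, valid

Tableau for the negation ~((<>[]((p | r) & ~r) -> ((p | r) & ~r)) | []q):
1. ~((<>[]((p | r) & ~r) -> ((p | r) & ~r)) | []q), u
2. ~(<>[]((p | r) & ~r) -> ((p | r) & ~r)), u   [~|-rule on 1]
3. ~[]q, u   [~|-rule on 1]
4. <>[]((p | r) & ~r), u   [~->-rule on 2]
5. ~((p | r) & ~r), u   [~->-rule on 2]
6. ~(p | r), u   [~&-rule on 5 (branches; this branch)]
7. ~p, u   [~|-rule on 6]
8. ~r, u   [~|-rule on 6]
9. ~q, v   [~[]-rule on 3: fresh world v, uRv]
10. []((p | r) & ~r), w   [<>-rule on 4: fresh world w, uRw]
11. (p | r) & ~r, u   [[]-rule on 10 via wRu]
12. p | r, u   [&-rule on 11]
13. (p | r) & ~r, w   [[]-rule on 10 via wRw]
14. p | r, w   [&-rule on 13]
15. ~r, w   [&-rule on 13]
16. r, u   [|-rule on 12 (branches; this branch)]
Accessibility: uRu, uRv, uRw, vRu, vRv, wRu, wRw
Branch closes: r and ~r both at u.
Every branch of the negation's tableau closes; the branch above is one of them.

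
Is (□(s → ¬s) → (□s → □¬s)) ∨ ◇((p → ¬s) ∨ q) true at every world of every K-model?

Tableau for the negation ¬((□(s → ¬s) → (□s → □¬s)) ∨ ◇((p → ¬s) ∨ q)):
1. ¬((□(s → ¬s) → (□s → □¬s)) ∨ ◇((p → ¬s) ∨ q)), u
2. ¬(□(s → ¬s) → (□s → □¬s)), u
3. ¬◇((p → ¬s) ∨ q), u
4. □(s → ¬s), u
5. ¬(□s → □¬s), u
6. □s, u
7. ¬□¬s, u
8. s, v
9. ¬((p → ¬s) ∨ q), v
10. ¬(p → ¬s), v
11. ¬q, v
12. p, v
13. s → ¬s, v
14. ¬s, v
Accessibility: uRv
Branch closes: s and ¬s both at v.
All branches of the negation close; one closing branch shown above.

Yes, valid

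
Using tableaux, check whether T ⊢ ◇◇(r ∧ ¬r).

Not valid

Tableau for the negation ¬◇◇(r ∧ ¬r):
1. ¬◇◇(r ∧ ¬r), w0
2. ¬◇(r ∧ ¬r), w0   [¬◇-rule on 1 via w0Rw0]
3. ¬(r ∧ ¬r), w0   [¬◇-rule on 2 via w0Rw0]
4. r, w0   [¬∧-rule on 3 (branches; this branch)]
Accessibility: w0Rw0
The negation has an open branch (countermodel exists).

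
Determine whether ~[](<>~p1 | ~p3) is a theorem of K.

Tableau for the negation [](<>~p1 | ~p3):
1. [](<>~p1 | ~p3), 0
The negation has an open branch (countermodel exists).

Not valid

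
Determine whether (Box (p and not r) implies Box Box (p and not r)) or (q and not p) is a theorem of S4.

Tableau for the negation not ((Box (p and not r) implies Box Box (p and not r)) or (q and not p)):
1. not ((Box (p and not r) implies Box Box (p and not r)) or (q and not p)), u
2. not (Box (p and not r) implies Box Box (p and not r)), u   [neg-or-rule on 1]
3. not (q and not p), u   [neg-or-rule on 1]
4. Box (p and not r), u   [neg-implies-rule on 2]
5. not Box Box (p and not r), u   [neg-implies-rule on 2]
6. p and not r, u   [Box-rule on 4 via uRu]
7. p, u   [and-rule on 6]
8. not r, u   [and-rule on 6]
9. not Box (p and not r), v   [neg-Box-rule on 5: fresh world v, uRv]
10. p and not r, v   [Box-rule on 4 via uRv]
11. p, v   [and-rule on 10]
12. not r, v   [and-rule on 10]
13. not (p and not r), w   [neg-Box-rule on 9: fresh world w, vRw]
14. p and not r, w   [Box-rule on 4 via uRw]
15. p, w   [and-rule on 14]
16. not r, w   [and-rule on 14]
17. r, w   [neg-and-rule on 13 (branches; this branch)]
Accessibility: uRu, uRv, uRw, vRv, vRw, wRw
Branch closes: r and not r both at w.
Every branch of the negation's tableau closes; the branch above is one of them.

Valid in S4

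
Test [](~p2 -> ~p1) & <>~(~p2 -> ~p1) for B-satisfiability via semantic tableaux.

Unsatisfiable (every branch closes)

1. [](~p2 -> ~p1) & <>~(~p2 -> ~p1), 0
2. [](~p2 -> ~p1), 0   [&-rule on 1]
3. <>~(~p2 -> ~p1), 0   [&-rule on 1]
4. ~p2 -> ~p1, 0   [[]-rule on 2 via 0R0]
5. ~p1, 0   [->-rule on 4 (branches; this branch)]
6. ~(~p2 -> ~p1), 1   [<>-rule on 3: fresh world 1, 0R1]
7. ~p2, 1   [~->-rule on 6]
8. p1, 1   [~->-rule on 6]
9. ~p2 -> ~p1, 1   [[]-rule on 2 via 0R1]
10. ~p1, 1   [->-rule on 9 (branches; this branch)]
Accessibility: 0R0, 0R1, 1R0, 1R1
Branch closes: p1 and ~p1 both at 1.
(One branch shown.) All branches close.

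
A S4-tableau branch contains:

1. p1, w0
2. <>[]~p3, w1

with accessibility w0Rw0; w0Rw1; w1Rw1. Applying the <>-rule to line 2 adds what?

a fresh world w2 with w1Rw2, and []~p3 at w2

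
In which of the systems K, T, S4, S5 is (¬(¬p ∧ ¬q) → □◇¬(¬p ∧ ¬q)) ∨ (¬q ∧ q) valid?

S5

S4-tableau for the negation ¬((¬(¬p ∧ ¬q) → □◇¬(¬p ∧ ¬q)) ∨ (¬q ∧ q)):
1. ¬((¬(¬p ∧ ¬q) → □◇¬(¬p ∧ ¬q)) ∨ (¬q ∧ q)), u
2. ¬(¬(¬p ∧ ¬q) → □◇¬(¬p ∧ ¬q)), u
3. ¬(¬q ∧ q), u
4. ¬(¬p ∧ ¬q), u
5. ¬□◇¬(¬p ∧ ¬q), u
6. ¬q, u
7. p, u
8. ¬◇¬(¬p ∧ ¬q), v
9. ¬p ∧ ¬q, v
10. ¬p, v
11. ¬q, v
Accessibility: uRu, uRv, vRv
Complete open branch: countermodel on an S4-frame, so not valid in S4, nor in K, T (the same frame is also a K-frame and a T-frame).
S5-tableau for the negation ¬((¬(¬p ∧ ¬q) → □◇¬(¬p ∧ ¬q)) ∨ (¬q ∧ q)):
1. ¬((¬(¬p ∧ ¬q) → □◇¬(¬p ∧ ¬q)) ∨ (¬q ∧ q)), u
2. ¬(¬(¬p ∧ ¬q) → □◇¬(¬p ∧ ¬q)), u
3. ¬(¬q ∧ q), u
4. ¬(¬p ∧ ¬q), u
5. ¬□◇¬(¬p ∧ ¬q), u
6. ¬q, u
7. p, u
8. ¬◇¬(¬p ∧ ¬q), v
9. ¬p ∧ ¬q, u
10. ¬p, u
Accessibility: uRu, uRv, vRu, vRv
Branch closes: p and ¬p both at u.
Every branch closes (one shown): valid in S5.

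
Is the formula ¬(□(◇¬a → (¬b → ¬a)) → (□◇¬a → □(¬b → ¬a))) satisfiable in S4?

Unsatisfiable

1. ¬(□(◇¬a → (¬b → ¬a)) → (□◇¬a → □(¬b → ¬a))), 0
2. □(◇¬a → (¬b → ¬a)), 0
3. ¬(□◇¬a → □(¬b → ¬a)), 0
4. □◇¬a, 0
5. ¬□(¬b → ¬a), 0
6. ◇¬a → (¬b → ¬a), 0
7. ◇¬a, 0
8. ¬b → ¬a, 0
9. ¬a, 0
10. ¬(¬b → ¬a), 1
11. ¬b, 1
12. a, 1
13. ◇¬a → (¬b → ¬a), 1
14. ◇¬a, 1
15. ¬◇¬a, 1
16. ¬a, 2
17. ◇¬a → (¬b → ¬a), 2
18. ◇¬a, 2
19. ¬b → ¬a, 2
20. ¬a, 3
21. ◇¬a → (¬b → ¬a), 3
22. ◇¬a, 3
23. a, 3
Accessibility: 0R0, 0R1, 0R2, 0R3, 1R1, 1R3, 2R2, 3R3
Branch closes: a and ¬a both at 3.
Every branch closes; the branch above is one of them.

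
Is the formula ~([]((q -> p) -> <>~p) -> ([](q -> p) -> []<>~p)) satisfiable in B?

1. ~([]((q -> p) -> <>~p) -> ([](q -> p) -> []<>~p)), 0
2. []((q -> p) -> <>~p), 0
3. ~([](q -> p) -> []<>~p), 0
4. [](q -> p), 0
5. ~[]<>~p, 0
6. (q -> p) -> <>~p, 0
7. q -> p, 0
8. <>~p, 0
9. ~q, 0
10. ~<>~p, 1
11. (q -> p) -> <>~p, 1
12. q -> p, 1
13. p, 0
14. p, 1
15. <>~p, 1
16. ~p, 2
17. (q -> p) -> <>~p, 2
18. q -> p, 2
19. <>~p, 2
20. ~q, 2
21. ~p, 3
22. p, 3
Accessibility: 0R0, 0R1, 0R2, 1R0, 1R1, 1R3, 2R0, 2R2, 3R1, 3R3
Branch closes: p and ~p both at 3.
Every branch closes; the branch above is one of them.

Unsatisfiable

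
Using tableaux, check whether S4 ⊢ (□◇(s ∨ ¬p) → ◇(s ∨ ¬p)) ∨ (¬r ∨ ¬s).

Tableau for the negation ¬((□◇(s ∨ ¬p) → ◇(s ∨ ¬p)) ∨ (¬r ∨ ¬s)):
1. ¬((□◇(s ∨ ¬p) → ◇(s ∨ ¬p)) ∨ (¬r ∨ ¬s)), u
2. ¬(□◇(s ∨ ¬p) → ◇(s ∨ ¬p)), u
3. ¬(¬r ∨ ¬s), u
4. □◇(s ∨ ¬p), u
5. ¬◇(s ∨ ¬p), u
6. r, u
7. s, u
8. ◇(s ∨ ¬p), u
9. ¬(s ∨ ¬p), u
10. ¬s, u
11. p, u
Accessibility: uRu
Branch closes: s and ¬s both at u.
Every branch of the negation's tableau closes; the branch above is one of them.

Yes, valid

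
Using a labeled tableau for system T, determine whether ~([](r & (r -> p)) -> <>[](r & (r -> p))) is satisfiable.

Unsatisfiable (every branch closes)

1. ~([](r & (r -> p)) -> <>[](r & (r -> p))), w0
2. [](r & (r -> p)), w0
3. ~<>[](r & (r -> p)), w0
4. r & (r -> p), w0
5. r, w0
6. r -> p, w0
7. ~[](r & (r -> p)), w0
8. p, w0
9. ~(r & (r -> p)), w1
10. r & (r -> p), w1
11. r, w1
12. r -> p, w1
13. ~[](r & (r -> p)), w1
14. ~(r -> p), w1
15. ~p, w1
16. p, w1
Accessibility: w0Rw0, w0Rw1, w1Rw1
Branch closes: p and ~p both at w1.
(One branch shown.) All branches close.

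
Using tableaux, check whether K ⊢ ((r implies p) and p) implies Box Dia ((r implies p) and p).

Not valid

Tableau for the negation not (((r implies p) and p) implies Box Dia ((r implies p) and p)):
1. not (((r implies p) and p) implies Box Dia ((r implies p) and p)), w0
2. (r implies p) and p, w0
3. not Box Dia ((r implies p) and p), w0
4. r implies p, w0
5. p, w0
6. not Dia ((r implies p) and p), w1
Accessibility: w0Rw1
The negation has an open branch (countermodel exists).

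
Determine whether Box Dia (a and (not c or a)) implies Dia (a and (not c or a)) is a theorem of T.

Tableau for the negation not (Box Dia (a and (not c or a)) implies Dia (a and (not c or a))):
1. not (Box Dia (a and (not c or a)) implies Dia (a and (not c or a))), w0
2. Box Dia (a and (not c or a)), w0
3. not Dia (a and (not c or a)), w0
4. Dia (a and (not c or a)), w0
5. not (a and (not c or a)), w0
6. not (not c or a), w0
7. c, w0
8. not a, w0
9. a and (not c or a), w1
10. a, w1
11. not c or a, w1
12. Dia (a and (not c or a)), w1
13. not (a and (not c or a)), w1
14. not (not c or a), w1
15. c, w1
16. not a, w1
Accessibility: w0Rw0, w0Rw1, w1Rw1
Branch closes: a and not a both at w1.
All branches of the negation close; one closing branch shown above.

Valid in T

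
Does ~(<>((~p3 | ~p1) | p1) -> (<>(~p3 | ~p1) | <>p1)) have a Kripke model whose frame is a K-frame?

No, unsatisfiable

1. ~(<>((~p3 | ~p1) | p1) -> (<>(~p3 | ~p1) | <>p1)), w0
2. <>((~p3 | ~p1) | p1), w0
3. ~(<>(~p3 | ~p1) | <>p1), w0
4. ~<>(~p3 | ~p1), w0
5. ~<>p1, w0
6. (~p3 | ~p1) | p1, w1
7. ~(~p3 | ~p1), w1
8. p3, w1
9. p1, w1
10. ~p1, w1
Accessibility: w0Rw1
Branch closes: p1 and ~p1 both at w1.
(One branch shown.) All branches close.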